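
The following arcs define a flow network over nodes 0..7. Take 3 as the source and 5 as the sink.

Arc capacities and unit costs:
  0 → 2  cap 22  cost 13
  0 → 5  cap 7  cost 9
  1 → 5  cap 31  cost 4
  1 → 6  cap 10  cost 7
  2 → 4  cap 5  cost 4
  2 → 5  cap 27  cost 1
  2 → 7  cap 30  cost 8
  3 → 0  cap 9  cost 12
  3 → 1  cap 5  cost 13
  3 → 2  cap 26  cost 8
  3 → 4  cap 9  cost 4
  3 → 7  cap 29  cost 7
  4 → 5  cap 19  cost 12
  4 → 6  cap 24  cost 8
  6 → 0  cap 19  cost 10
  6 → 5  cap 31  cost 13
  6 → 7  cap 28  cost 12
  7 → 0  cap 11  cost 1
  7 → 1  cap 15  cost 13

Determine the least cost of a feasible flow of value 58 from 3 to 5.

Minimum cost for 58 units: 844

shortest-cost path #1: 3→2→5 push 26 @ unit cost 9 (adds 234)
shortest-cost path #2: 3→4→5 push 9 @ unit cost 16 (adds 144)
shortest-cost path #3: 3→7→0→5 push 7 @ unit cost 17 (adds 119)
shortest-cost path #4: 3→1→5 push 5 @ unit cost 17 (adds 85)
shortest-cost path #5: 3→7→0→2→5 push 1 @ unit cost 22 (adds 22)
shortest-cost path #6: 3→7→1→5 push 10 @ unit cost 24 (adds 240)
total cost = 844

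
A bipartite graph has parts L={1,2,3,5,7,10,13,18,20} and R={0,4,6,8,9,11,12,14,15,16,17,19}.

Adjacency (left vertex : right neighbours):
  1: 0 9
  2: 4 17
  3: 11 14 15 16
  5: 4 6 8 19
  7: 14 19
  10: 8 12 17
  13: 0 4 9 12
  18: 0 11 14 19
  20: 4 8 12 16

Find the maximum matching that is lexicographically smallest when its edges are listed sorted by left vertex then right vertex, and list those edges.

|M| = 9 (so the lex-smallest maximum matching has 9 edges)
process left vertices in ascending order; for each, take the smallest-labelled available neighbour that still permits 9 edges overall, or leave it unmatched if none does
lex-smallest matching: {1-0, 2-4, 3-11, 5-6, 7-14, 10-8, 13-9, 18-19, 20-12}

Lex-smallest maximum matching: {(1,0), (2,4), (3,11), (5,6), (7,14), (10,8), (13,9), (18,19), (20,12)}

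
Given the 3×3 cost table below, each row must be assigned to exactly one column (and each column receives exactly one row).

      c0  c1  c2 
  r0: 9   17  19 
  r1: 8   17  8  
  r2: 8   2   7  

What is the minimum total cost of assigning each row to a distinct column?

optimal assignment: row0→col0 (cost 9), row1→col2 (cost 8), row2→col1 (cost 2)
total = 9 + 8 + 2 = 19

Minimum assignment cost: 19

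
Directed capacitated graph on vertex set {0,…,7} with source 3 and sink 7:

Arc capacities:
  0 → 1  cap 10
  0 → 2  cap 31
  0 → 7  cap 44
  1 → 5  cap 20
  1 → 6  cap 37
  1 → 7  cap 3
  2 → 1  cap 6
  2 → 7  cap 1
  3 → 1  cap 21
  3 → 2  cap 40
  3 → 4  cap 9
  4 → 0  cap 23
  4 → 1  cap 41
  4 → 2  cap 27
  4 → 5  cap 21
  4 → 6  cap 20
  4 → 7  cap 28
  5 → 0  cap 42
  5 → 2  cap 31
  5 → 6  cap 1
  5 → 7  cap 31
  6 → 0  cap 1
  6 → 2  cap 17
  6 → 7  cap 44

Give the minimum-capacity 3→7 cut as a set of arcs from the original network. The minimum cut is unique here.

Min-cut arcs: {(2,1), (2,7), (3,1), (3,4)} (total capacity 37)

augment #1: 3→1→7 push 3
augment #2: 3→2→7 push 1
augment #3: 3→4→7 push 9
augment #4: 3→1→5→7 push 18
augment #5: 3→2→1→5→7 push 2
augment #6: 3→2→1→6→7 push 4
max flow = 37; residual-reachable set from 3 gives S-side
cut edges (S→T): {(2,1), (2,7), (3,1), (3,4)} total cap 37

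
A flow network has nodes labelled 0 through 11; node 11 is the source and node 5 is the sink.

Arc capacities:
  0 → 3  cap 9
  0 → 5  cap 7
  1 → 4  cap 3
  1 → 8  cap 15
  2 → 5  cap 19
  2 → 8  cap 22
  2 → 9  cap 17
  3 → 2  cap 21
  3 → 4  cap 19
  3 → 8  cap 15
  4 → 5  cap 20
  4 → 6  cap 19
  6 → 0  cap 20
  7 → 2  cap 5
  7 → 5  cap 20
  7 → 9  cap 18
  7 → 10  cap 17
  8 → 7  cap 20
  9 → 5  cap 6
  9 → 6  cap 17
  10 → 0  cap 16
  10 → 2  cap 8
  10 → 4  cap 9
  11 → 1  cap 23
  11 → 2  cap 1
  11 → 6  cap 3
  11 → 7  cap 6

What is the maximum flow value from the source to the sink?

augment #1: 11→2→5 bottleneck 1, total now 1
augment #2: 11→7→5 bottleneck 6, total now 7
augment #3: 11→1→4→5 bottleneck 3, total now 10
augment #4: 11→6→0→5 bottleneck 3, total now 13
augment #5: 11→1→8→7→5 bottleneck 14, total now 27
augment #6: 11→1→8→7→2→5 bottleneck 1, total now 28

Maximum flow value: 28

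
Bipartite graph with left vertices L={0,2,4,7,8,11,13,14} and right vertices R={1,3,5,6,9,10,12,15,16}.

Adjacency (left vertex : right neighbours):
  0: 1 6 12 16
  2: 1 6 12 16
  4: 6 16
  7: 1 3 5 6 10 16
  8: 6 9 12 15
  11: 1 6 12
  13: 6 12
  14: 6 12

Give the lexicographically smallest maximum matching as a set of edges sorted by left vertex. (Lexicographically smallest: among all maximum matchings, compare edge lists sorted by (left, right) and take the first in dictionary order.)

|M| = 6 (so the lex-smallest maximum matching has 6 edges)
process left vertices in ascending order; for each, take the smallest-labelled available neighbour that still permits 6 edges overall, or leave it unmatched if none does
lex-smallest matching: {0-1, 2-6, 4-16, 7-3, 8-9, 11-12}

Lex-smallest maximum matching: {(0,1), (2,6), (4,16), (7,3), (8,9), (11,12)}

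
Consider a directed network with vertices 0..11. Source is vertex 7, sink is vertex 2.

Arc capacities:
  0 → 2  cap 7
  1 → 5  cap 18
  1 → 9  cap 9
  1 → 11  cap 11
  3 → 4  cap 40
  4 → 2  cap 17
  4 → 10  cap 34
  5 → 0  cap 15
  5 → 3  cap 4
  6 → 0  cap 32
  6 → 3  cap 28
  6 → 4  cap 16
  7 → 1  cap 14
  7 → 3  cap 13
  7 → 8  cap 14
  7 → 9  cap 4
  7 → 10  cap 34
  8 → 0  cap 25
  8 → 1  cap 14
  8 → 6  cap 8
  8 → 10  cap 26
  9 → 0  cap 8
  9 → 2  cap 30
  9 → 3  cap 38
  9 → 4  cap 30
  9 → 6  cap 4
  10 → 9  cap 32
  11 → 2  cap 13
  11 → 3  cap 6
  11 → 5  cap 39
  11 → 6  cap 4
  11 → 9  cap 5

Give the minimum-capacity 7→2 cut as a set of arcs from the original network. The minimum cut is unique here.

Min-cut arcs: {(0,2), (1,11), (4,2), (9,2)} (total capacity 65)

augment #1: 7→9→2 push 4
augment #2: 7→1→9→2 push 9
augment #3: 7→1→11→2 push 5
augment #4: 7→3→4→2 push 13
augment #5: 7→8→0→2 push 7
augment #6: 7→10→9→2 push 17
augment #7: 7→8→1→11→2 push 6
augment #8: 7→8→6→4→2 push 1
augment #9: 7→10→9→4→2 push 3
max flow = 65; residual-reachable set from 7 gives S-side
cut edges (S→T): {(0,2), (1,11), (4,2), (9,2)} total cap 65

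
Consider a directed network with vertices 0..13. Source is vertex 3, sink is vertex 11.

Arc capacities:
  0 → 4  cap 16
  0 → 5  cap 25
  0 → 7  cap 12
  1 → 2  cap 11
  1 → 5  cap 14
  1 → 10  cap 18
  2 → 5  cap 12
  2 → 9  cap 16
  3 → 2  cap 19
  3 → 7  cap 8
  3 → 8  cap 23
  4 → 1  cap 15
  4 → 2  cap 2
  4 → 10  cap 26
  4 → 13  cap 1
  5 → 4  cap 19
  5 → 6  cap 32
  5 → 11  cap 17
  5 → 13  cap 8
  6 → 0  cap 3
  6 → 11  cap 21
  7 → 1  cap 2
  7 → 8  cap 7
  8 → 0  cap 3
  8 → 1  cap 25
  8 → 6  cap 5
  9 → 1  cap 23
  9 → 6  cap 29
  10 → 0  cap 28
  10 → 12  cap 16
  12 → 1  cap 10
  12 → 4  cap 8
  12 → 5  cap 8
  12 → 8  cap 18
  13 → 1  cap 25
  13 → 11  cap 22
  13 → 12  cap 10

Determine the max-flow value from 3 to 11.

augment #1: 3→2→5→11 bottleneck 12, total now 12
augment #2: 3→8→6→11 bottleneck 5, total now 17
augment #3: 3→2→9→6→11 bottleneck 7, total now 24
augment #4: 3→7→1→5→11 bottleneck 2, total now 26
augment #5: 3→8→0→5→11 bottleneck 3, total now 29
augment #6: 3→8→1→5→6→11 bottleneck 9, total now 38
augment #7: 3→8→1→5→13→11 bottleneck 3, total now 41
augment #8: 3→8→1→10→0→4→13→11 bottleneck 1, total now 42
augment #9: 3→8→1→10→0→5→13→11 bottleneck 2, total now 44
augment #10: 3→7→8→1→10→0→5→13→11 bottleneck 3, total now 47

Maximum flow value: 47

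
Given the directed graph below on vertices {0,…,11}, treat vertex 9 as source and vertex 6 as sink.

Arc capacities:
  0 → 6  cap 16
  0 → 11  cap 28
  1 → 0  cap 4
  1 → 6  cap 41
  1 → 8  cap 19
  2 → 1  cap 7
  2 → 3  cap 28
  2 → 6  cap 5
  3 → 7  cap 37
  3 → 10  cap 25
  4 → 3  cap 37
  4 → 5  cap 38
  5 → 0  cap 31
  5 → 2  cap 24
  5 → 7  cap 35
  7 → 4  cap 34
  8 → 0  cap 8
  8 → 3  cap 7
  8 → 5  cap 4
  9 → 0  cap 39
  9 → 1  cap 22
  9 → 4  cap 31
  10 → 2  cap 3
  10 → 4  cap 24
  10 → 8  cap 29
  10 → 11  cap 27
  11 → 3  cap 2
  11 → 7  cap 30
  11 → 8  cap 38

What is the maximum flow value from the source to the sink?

augment #1: 9→0→6 bottleneck 16, total now 16
augment #2: 9→1→6 bottleneck 22, total now 38
augment #3: 9→4→5→2→6 bottleneck 5, total now 43
augment #4: 9→4→5→2→1→6 bottleneck 7, total now 50

Maximum flow value: 50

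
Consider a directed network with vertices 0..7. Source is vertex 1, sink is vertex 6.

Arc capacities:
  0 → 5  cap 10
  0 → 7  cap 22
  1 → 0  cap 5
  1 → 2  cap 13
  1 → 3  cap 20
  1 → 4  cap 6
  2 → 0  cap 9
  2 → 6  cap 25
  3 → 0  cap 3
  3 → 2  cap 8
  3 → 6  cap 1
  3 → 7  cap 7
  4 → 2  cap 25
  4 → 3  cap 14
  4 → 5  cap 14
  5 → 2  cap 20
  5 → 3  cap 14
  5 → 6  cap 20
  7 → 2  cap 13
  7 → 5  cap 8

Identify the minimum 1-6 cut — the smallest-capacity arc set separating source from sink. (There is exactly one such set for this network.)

Min-cut arcs: {(1,0), (1,2), (1,4), (3,0), (3,2), (3,6), (3,7)} (total capacity 43)

augment #1: 1→2→6 push 13
augment #2: 1→3→6 push 1
augment #3: 1→0→5→6 push 5
augment #4: 1→3→2→6 push 8
augment #5: 1→4→2→6 push 4
augment #6: 1→4→5→6 push 2
augment #7: 1→3→0→5→6 push 3
augment #8: 1→3→7→5→6 push 7
max flow = 43; residual-reachable set from 1 gives S-side
cut edges (S→T): {(1,0), (1,2), (1,4), (3,0), (3,2), (3,6), (3,7)} total cap 43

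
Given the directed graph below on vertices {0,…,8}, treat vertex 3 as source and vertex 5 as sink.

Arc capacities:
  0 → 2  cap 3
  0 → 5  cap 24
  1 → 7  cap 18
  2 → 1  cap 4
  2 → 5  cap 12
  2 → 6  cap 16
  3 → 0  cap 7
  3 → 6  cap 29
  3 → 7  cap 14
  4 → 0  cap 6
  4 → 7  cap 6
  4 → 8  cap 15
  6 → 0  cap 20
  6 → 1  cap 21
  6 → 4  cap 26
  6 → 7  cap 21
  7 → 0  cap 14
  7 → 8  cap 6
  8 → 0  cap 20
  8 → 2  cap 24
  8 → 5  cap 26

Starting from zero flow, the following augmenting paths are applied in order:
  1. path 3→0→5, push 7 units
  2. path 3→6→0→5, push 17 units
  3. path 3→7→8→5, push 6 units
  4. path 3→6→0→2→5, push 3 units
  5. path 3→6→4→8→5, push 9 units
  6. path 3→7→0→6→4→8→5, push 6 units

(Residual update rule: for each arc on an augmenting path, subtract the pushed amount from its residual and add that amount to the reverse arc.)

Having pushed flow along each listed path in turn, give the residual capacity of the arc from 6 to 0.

Residual capacity of (6,0): 6

after path 1 (3→0→5, push 7): res(6,0)=20
after path 2 (3→6→0→5, push 17): res(6,0)=3
after path 3 (3→7→8→5, push 6): res(6,0)=3
after path 4 (3→6→0→2→5, push 3): res(6,0)=0
after path 5 (3→6→4→8→5, push 9): res(6,0)=0
after path 6 (3→7→0→6→4→8→5, push 6): res(6,0)=6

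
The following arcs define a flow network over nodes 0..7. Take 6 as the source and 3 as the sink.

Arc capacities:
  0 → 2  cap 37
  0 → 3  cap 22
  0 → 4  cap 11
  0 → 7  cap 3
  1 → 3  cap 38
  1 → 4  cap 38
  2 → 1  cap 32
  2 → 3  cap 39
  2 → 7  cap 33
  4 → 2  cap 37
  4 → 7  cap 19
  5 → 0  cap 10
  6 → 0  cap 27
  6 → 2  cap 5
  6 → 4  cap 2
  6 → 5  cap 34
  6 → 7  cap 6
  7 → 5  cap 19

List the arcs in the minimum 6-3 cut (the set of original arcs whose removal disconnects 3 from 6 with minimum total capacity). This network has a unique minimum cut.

Min-cut arcs: {(5,0), (6,0), (6,2), (6,4)} (total capacity 44)

augment #1: 6→0→3 push 22
augment #2: 6→2→3 push 5
augment #3: 6→0→2→3 push 5
augment #4: 6→4→2→3 push 2
augment #5: 6→5→0→2→3 push 10
max flow = 44; residual-reachable set from 6 gives S-side
cut edges (S→T): {(5,0), (6,0), (6,2), (6,4)} total cap 44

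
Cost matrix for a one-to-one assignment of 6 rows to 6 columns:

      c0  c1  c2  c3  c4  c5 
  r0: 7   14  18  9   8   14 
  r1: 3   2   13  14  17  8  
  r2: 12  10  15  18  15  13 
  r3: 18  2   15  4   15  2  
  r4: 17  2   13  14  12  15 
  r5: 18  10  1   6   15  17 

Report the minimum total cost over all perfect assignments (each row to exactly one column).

optimal assignment: row0→col4 (cost 8), row1→col0 (cost 3), row2→col5 (cost 13), row3→col3 (cost 4), row4→col1 (cost 2), row5→col2 (cost 1)
total = 8 + 3 + 13 + 4 + 2 + 1 = 31

Minimum assignment cost: 31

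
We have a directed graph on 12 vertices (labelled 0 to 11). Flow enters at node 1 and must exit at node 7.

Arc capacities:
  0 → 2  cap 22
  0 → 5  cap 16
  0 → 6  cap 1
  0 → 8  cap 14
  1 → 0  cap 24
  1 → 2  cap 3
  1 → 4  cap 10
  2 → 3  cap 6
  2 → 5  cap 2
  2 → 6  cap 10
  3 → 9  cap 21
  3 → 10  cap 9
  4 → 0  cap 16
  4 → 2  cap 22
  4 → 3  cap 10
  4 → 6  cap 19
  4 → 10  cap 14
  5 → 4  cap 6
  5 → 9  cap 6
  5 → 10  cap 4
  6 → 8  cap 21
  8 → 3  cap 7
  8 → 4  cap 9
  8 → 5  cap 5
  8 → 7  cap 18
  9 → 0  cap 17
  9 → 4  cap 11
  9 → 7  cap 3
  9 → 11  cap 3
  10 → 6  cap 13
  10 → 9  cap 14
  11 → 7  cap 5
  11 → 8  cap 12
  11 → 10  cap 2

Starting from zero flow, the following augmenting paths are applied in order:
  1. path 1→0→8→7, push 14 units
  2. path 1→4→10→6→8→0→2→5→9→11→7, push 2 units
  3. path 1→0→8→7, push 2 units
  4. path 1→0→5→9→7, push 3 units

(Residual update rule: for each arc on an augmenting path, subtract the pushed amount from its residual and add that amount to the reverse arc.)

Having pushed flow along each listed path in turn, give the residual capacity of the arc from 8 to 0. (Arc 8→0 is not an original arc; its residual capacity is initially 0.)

Residual capacity of (8,0): 14

after path 1 (1→0→8→7, push 14): res(8,0)=14
after path 2 (1→4→10→6→8→0→2→5→9→11→7, push 2): res(8,0)=12
after path 3 (1→0→8→7, push 2): res(8,0)=14
after path 4 (1→0→5→9→7, push 3): res(8,0)=14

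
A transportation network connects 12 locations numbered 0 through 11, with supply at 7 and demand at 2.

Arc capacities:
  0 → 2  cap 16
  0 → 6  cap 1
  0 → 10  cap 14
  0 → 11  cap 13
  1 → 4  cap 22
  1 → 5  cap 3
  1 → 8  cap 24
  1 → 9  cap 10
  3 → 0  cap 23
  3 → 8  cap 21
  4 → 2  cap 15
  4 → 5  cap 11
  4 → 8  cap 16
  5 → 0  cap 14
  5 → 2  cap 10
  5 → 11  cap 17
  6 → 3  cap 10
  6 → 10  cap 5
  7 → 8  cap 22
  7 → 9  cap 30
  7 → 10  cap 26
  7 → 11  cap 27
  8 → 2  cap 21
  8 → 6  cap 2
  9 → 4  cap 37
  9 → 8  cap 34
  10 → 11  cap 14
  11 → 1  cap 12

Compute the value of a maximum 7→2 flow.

augment #1: 7→8→2 bottleneck 21, total now 21
augment #2: 7→9→4→2 bottleneck 15, total now 36
augment #3: 7→9→4→5→2 bottleneck 10, total now 46
augment #4: 7→8→6→3→0→2 bottleneck 1, total now 47
augment #5: 7→9→4→5→0→2 bottleneck 1, total now 48
augment #6: 7→11→1→5→0→2 bottleneck 3, total now 51
augment #7: 7→9→8→6→3→0→2 bottleneck 1, total now 52

Maximum flow value: 52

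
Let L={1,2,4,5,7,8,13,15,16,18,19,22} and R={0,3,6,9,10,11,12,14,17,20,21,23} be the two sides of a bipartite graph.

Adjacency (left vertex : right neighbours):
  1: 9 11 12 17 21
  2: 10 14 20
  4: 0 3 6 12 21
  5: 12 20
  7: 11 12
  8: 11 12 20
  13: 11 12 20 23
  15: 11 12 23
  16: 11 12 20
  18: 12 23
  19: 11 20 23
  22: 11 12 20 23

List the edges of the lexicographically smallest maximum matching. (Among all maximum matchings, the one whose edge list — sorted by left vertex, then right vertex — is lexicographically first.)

Lex-smallest maximum matching: {(1,9), (2,10), (4,0), (5,12), (7,11), (8,20), (13,23)}

|M| = 7 (so the lex-smallest maximum matching has 7 edges)
process left vertices in ascending order; for each, take the smallest-labelled available neighbour that still permits 7 edges overall, or leave it unmatched if none does
lex-smallest matching: {1-9, 2-10, 4-0, 5-12, 7-11, 8-20, 13-23}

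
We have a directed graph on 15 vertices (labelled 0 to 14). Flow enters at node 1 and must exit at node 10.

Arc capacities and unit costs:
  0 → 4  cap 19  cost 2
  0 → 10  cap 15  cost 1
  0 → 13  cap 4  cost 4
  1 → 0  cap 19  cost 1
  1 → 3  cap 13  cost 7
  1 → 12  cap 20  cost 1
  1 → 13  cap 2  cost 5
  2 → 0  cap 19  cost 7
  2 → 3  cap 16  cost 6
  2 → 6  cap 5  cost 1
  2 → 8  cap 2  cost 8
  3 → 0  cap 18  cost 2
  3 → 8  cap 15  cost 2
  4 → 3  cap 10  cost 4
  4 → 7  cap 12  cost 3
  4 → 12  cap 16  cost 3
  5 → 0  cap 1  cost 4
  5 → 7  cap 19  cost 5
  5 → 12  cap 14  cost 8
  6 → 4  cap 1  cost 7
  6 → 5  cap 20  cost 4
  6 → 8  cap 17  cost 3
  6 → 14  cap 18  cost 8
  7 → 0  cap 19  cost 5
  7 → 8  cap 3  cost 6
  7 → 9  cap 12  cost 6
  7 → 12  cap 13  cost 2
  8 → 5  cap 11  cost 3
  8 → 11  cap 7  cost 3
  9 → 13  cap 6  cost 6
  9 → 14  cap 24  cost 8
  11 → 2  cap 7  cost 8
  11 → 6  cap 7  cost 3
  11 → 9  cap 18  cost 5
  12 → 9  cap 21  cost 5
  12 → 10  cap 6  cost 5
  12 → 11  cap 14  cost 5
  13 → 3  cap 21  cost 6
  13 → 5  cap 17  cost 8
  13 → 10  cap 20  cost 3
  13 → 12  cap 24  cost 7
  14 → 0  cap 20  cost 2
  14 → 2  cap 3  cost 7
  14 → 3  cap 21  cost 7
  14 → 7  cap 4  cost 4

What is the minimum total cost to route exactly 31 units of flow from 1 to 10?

shortest-cost path #1: 1→0→10 push 15 @ unit cost 2 (adds 30)
shortest-cost path #2: 1→12→10 push 6 @ unit cost 6 (adds 36)
shortest-cost path #3: 1→13→10 push 2 @ unit cost 8 (adds 16)
shortest-cost path #4: 1→0→13→10 push 4 @ unit cost 8 (adds 32)
shortest-cost path #5: 1→12→9→13→10 push 4 @ unit cost 15 (adds 60)
total cost = 174

Minimum cost for 31 units: 174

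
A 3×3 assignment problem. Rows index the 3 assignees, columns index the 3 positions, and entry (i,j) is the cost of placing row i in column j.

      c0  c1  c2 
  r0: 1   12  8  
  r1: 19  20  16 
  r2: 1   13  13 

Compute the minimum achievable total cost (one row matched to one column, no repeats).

Minimum assignment cost: 29

one of 2 optimal assignments: row0→col1 (cost 12), row1→col2 (cost 16), row2→col0 (cost 1)
total = 12 + 16 + 1 = 29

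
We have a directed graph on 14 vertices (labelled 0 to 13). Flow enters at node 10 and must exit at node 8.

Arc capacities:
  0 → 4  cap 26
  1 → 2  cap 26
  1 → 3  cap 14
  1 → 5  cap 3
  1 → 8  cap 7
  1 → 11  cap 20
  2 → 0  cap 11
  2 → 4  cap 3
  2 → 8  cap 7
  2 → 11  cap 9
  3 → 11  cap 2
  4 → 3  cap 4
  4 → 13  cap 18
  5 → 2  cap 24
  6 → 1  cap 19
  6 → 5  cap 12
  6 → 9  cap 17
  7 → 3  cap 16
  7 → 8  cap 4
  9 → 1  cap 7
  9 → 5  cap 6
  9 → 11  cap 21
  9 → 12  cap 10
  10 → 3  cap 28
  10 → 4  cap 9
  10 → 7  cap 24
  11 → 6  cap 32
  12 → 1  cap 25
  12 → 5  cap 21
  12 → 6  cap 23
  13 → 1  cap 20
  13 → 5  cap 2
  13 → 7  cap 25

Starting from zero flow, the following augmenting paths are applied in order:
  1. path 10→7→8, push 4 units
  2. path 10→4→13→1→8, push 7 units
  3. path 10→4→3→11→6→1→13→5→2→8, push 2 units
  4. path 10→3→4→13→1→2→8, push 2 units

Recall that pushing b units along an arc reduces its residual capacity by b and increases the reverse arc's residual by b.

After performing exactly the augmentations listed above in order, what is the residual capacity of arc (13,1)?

after path 1 (10→7→8, push 4): res(13,1)=20
after path 2 (10→4→13→1→8, push 7): res(13,1)=13
after path 3 (10→4→3→11→6→1→13→5→2→8, push 2): res(13,1)=15
after path 4 (10→3→4→13→1→2→8, push 2): res(13,1)=13

Residual capacity of (13,1): 13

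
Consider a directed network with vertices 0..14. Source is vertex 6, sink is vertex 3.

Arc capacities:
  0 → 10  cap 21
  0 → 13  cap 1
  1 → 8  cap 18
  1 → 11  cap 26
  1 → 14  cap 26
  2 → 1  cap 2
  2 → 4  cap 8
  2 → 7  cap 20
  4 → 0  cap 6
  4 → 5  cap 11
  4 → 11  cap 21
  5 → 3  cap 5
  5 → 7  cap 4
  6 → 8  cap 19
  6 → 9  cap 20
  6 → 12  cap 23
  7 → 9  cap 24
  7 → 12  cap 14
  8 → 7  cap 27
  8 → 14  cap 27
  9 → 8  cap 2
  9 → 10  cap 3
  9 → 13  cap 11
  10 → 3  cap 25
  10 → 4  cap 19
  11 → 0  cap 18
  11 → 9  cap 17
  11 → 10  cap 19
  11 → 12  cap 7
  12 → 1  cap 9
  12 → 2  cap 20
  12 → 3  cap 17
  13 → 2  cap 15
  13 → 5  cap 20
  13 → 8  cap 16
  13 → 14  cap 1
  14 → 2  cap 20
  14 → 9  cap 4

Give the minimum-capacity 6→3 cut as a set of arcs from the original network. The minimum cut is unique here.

Min-cut arcs: {(2,1), (2,4), (5,3), (9,10), (12,1), (12,3)} (total capacity 44)

augment #1: 6→12→3 push 17
augment #2: 6→9→10→3 push 3
augment #3: 6→9→13→5→3 push 5
augment #4: 6→12→1→11→10→3 push 6
augment #5: 6→8→7→12→1→11→10→3 push 3
augment #6: 6→8→14→2→1→11→10→3 push 2
augment #7: 6→8→14→2→4→0→10→3 push 6
augment #8: 6→8→14→2→4→11→10→3 push 2
max flow = 44; residual-reachable set from 6 gives S-side
cut edges (S→T): {(2,1), (2,4), (5,3), (9,10), (12,1), (12,3)} total cap 44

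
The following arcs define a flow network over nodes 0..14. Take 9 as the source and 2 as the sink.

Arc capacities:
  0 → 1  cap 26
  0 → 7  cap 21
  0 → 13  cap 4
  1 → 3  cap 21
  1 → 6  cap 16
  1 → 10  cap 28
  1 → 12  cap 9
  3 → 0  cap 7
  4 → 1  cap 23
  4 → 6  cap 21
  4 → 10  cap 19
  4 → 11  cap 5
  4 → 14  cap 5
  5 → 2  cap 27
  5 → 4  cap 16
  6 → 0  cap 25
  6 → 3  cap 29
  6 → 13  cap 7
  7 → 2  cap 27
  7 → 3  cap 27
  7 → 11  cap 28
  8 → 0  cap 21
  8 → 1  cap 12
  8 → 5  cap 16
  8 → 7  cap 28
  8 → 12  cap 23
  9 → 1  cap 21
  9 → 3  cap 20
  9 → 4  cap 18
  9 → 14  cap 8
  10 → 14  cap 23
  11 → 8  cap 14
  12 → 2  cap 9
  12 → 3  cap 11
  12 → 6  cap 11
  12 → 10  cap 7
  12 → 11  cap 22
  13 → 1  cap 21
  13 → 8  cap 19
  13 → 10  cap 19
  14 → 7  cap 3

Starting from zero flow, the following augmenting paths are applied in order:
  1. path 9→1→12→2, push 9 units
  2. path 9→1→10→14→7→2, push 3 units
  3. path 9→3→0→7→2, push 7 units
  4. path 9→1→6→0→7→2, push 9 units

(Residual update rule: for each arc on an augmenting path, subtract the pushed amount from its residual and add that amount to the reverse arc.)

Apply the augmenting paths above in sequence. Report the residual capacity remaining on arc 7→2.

Residual capacity of (7,2): 8

after path 1 (9→1→12→2, push 9): res(7,2)=27
after path 2 (9→1→10→14→7→2, push 3): res(7,2)=24
after path 3 (9→3→0→7→2, push 7): res(7,2)=17
after path 4 (9→1→6→0→7→2, push 9): res(7,2)=8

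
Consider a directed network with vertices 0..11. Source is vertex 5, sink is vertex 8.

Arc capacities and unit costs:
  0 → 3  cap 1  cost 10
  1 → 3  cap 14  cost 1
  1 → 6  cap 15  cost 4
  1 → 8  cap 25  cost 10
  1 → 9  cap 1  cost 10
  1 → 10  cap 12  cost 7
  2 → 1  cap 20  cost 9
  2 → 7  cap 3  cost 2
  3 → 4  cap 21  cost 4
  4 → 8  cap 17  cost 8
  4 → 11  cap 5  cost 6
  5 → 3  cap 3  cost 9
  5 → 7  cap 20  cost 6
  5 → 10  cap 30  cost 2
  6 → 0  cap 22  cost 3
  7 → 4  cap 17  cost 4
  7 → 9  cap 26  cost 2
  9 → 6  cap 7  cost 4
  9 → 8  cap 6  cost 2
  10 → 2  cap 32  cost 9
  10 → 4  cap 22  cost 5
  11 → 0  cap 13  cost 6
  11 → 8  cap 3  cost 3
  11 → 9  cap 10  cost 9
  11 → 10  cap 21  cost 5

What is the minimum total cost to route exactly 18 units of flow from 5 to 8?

Minimum cost for 18 units: 240

shortest-cost path #1: 5→7→9→8 push 6 @ unit cost 10 (adds 60)
shortest-cost path #2: 5→10→4→8 push 12 @ unit cost 15 (adds 180)
total cost = 240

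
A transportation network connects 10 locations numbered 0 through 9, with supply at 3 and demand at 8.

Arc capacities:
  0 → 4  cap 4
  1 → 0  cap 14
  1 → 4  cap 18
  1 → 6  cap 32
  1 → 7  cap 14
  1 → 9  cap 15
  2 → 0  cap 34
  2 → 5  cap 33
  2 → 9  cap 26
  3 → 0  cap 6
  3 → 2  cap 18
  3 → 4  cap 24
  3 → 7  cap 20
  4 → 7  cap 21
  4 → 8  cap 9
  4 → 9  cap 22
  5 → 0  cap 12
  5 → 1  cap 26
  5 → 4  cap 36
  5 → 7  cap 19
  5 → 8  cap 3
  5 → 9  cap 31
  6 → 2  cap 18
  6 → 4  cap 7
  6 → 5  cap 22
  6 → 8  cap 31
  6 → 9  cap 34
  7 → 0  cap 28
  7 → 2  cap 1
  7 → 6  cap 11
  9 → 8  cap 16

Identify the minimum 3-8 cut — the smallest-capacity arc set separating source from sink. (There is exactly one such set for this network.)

Min-cut arcs: {(3,2), (4,8), (7,2), (7,6), (9,8)} (total capacity 55)

augment #1: 3→4→8 push 9
augment #2: 3→2→5→8 push 3
augment #3: 3→2→9→8 push 15
augment #4: 3→4→9→8 push 1
augment #5: 3→7→6→8 push 11
augment #6: 3→7→2→5→1→6→8 push 1
augment #7: 3→4→9→2→5→1→6→8 push 14
augment #8: 3→0→4→9→2→5→1→6→8 push 1
max flow = 55; residual-reachable set from 3 gives S-side
cut edges (S→T): {(3,2), (4,8), (7,2), (7,6), (9,8)} total cap 55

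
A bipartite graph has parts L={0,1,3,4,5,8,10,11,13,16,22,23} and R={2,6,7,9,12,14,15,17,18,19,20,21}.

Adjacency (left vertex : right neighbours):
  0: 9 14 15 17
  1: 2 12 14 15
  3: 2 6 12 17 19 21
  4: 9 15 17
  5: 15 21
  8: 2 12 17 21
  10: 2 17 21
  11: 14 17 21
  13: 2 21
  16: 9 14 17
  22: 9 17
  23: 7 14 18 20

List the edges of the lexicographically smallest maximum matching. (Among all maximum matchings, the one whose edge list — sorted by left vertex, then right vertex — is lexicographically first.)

Lex-smallest maximum matching: {(0,9), (1,2), (3,6), (4,15), (5,21), (8,12), (10,17), (11,14), (23,7)}

|M| = 9 (so the lex-smallest maximum matching has 9 edges)
process left vertices in ascending order; for each, take the smallest-labelled available neighbour that still permits 9 edges overall, or leave it unmatched if none does
lex-smallest matching: {0-9, 1-2, 3-6, 4-15, 5-21, 8-12, 10-17, 11-14, 23-7}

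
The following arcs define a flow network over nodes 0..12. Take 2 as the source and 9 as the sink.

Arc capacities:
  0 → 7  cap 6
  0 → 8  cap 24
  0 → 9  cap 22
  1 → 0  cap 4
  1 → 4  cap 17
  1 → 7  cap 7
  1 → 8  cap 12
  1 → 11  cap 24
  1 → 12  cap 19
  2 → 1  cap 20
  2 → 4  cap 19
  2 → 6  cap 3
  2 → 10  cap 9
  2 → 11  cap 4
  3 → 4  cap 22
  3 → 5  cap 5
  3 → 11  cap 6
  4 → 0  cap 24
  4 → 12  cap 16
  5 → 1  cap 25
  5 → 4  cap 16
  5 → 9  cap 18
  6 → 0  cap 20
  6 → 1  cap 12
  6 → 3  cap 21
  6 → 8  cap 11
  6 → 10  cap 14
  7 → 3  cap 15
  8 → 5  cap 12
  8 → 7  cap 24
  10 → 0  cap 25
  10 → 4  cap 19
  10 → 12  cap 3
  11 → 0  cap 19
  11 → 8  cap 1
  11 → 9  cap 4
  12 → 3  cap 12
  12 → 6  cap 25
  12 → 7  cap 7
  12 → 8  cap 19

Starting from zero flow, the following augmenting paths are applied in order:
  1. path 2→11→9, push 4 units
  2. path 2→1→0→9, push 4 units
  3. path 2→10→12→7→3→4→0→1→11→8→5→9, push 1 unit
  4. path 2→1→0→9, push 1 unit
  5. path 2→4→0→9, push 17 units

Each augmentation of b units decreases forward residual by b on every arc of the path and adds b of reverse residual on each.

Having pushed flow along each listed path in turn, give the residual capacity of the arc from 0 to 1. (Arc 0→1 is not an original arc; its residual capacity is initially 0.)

Residual capacity of (0,1): 4

after path 1 (2→11→9, push 4): res(0,1)=0
after path 2 (2→1→0→9, push 4): res(0,1)=4
after path 3 (2→10→12→7→3→4→0→1→11→8→5→9, push 1): res(0,1)=3
after path 4 (2→1→0→9, push 1): res(0,1)=4
after path 5 (2→4→0→9, push 17): res(0,1)=4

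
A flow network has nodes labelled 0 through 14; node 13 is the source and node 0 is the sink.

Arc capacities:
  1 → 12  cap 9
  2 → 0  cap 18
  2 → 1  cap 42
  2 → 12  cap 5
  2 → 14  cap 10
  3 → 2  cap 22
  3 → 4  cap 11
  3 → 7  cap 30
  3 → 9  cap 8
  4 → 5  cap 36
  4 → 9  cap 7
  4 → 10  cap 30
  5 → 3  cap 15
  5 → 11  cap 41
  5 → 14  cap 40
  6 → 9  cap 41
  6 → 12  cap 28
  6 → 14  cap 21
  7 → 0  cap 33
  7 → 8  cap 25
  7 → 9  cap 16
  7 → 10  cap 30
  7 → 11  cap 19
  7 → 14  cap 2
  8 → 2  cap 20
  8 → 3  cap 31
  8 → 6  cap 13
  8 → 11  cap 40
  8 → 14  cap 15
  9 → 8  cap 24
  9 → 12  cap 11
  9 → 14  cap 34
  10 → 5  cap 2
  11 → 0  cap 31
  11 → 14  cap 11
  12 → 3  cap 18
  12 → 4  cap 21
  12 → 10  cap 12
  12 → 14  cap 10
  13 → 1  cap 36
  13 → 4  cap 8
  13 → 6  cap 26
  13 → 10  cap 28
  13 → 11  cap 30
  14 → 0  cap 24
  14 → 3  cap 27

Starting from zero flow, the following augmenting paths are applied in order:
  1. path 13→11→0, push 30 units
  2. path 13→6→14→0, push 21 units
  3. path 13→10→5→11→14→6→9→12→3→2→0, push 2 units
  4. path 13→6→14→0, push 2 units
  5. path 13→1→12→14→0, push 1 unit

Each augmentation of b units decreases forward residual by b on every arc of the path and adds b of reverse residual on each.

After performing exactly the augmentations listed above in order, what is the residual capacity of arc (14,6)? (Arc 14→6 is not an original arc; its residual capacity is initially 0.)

Residual capacity of (14,6): 21

after path 1 (13→11→0, push 30): res(14,6)=0
after path 2 (13→6→14→0, push 21): res(14,6)=21
after path 3 (13→10→5→11→14→6→9→12→3→2→0, push 2): res(14,6)=19
after path 4 (13→6→14→0, push 2): res(14,6)=21
after path 5 (13→1→12→14→0, push 1): res(14,6)=21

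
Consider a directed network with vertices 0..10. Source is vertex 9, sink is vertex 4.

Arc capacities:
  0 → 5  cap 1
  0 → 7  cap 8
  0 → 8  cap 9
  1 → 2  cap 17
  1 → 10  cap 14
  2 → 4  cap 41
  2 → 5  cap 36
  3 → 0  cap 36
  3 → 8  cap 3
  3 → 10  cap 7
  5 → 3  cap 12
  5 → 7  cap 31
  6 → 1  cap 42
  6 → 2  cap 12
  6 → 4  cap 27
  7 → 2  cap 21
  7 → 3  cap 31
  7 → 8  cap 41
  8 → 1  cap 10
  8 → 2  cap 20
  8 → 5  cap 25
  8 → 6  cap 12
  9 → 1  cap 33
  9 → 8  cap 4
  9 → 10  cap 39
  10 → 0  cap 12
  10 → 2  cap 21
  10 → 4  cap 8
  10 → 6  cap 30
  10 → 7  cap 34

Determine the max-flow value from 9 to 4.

augment #1: 9→10→4 bottleneck 8, total now 8
augment #2: 9→1→2→4 bottleneck 17, total now 25
augment #3: 9→8→2→4 bottleneck 4, total now 29
augment #4: 9→10→2→4 bottleneck 20, total now 49
augment #5: 9→10→6→4 bottleneck 11, total now 60
augment #6: 9→1→10→6→4 bottleneck 14, total now 74

Maximum flow value: 74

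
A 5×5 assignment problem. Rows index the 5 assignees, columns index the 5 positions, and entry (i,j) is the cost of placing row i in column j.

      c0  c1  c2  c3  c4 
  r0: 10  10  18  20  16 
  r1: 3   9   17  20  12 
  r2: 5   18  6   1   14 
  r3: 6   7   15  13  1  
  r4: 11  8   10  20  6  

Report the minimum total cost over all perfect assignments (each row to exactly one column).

optimal assignment: row0→col1 (cost 10), row1→col0 (cost 3), row2→col3 (cost 1), row3→col4 (cost 1), row4→col2 (cost 10)
total = 10 + 3 + 1 + 1 + 10 = 25

Minimum assignment cost: 25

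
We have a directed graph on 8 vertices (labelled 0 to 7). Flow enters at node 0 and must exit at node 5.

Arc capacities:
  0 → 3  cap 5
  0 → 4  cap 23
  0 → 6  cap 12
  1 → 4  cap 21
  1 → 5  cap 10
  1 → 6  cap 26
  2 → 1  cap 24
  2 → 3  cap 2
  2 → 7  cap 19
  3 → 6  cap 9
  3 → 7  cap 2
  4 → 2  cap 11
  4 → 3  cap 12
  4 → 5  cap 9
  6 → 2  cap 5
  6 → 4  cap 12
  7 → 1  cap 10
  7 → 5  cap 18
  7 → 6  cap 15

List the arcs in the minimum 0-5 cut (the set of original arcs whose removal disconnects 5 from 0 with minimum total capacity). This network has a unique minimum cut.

Min-cut arcs: {(3,7), (4,2), (4,5), (6,2)} (total capacity 27)

augment #1: 0→4→5 push 9
augment #2: 0→3→7→5 push 2
augment #3: 0→4→2→1→5 push 10
augment #4: 0→4→2→7→5 push 1
augment #5: 0→6→2→7→5 push 5
max flow = 27; residual-reachable set from 0 gives S-side
cut edges (S→T): {(3,7), (4,2), (4,5), (6,2)} total cap 27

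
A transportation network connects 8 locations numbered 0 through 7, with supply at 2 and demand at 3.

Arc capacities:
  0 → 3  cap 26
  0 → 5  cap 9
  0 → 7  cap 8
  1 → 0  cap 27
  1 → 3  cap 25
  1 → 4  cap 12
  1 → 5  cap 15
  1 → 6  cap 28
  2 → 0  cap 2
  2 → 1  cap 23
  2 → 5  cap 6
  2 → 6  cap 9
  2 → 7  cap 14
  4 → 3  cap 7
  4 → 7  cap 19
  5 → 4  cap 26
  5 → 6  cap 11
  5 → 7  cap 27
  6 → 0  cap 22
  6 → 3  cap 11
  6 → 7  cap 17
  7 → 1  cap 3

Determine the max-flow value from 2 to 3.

augment #1: 2→0→3 bottleneck 2, total now 2
augment #2: 2→1→3 bottleneck 23, total now 25
augment #3: 2→6→3 bottleneck 9, total now 34
augment #4: 2→5→4→3 bottleneck 6, total now 40
augment #5: 2→7→1→3 bottleneck 2, total now 42
augment #6: 2→7→1→0→3 bottleneck 1, total now 43

Maximum flow value: 43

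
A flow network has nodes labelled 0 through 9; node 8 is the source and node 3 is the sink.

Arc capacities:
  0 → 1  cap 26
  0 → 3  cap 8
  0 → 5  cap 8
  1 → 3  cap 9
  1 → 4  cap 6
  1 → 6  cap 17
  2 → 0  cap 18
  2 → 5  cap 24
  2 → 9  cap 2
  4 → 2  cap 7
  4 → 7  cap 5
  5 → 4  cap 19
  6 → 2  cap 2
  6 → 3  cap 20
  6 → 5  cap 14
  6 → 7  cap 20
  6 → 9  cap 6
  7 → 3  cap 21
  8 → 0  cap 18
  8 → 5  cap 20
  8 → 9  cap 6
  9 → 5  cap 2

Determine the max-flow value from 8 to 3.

Maximum flow value: 30

augment #1: 8→0→3 bottleneck 8, total now 8
augment #2: 8→0→1→3 bottleneck 9, total now 17
augment #3: 8→0→1→6→3 bottleneck 1, total now 18
augment #4: 8→5→4→7→3 bottleneck 5, total now 23
augment #5: 8→5→4→2→0→1→6→3 bottleneck 7, total now 30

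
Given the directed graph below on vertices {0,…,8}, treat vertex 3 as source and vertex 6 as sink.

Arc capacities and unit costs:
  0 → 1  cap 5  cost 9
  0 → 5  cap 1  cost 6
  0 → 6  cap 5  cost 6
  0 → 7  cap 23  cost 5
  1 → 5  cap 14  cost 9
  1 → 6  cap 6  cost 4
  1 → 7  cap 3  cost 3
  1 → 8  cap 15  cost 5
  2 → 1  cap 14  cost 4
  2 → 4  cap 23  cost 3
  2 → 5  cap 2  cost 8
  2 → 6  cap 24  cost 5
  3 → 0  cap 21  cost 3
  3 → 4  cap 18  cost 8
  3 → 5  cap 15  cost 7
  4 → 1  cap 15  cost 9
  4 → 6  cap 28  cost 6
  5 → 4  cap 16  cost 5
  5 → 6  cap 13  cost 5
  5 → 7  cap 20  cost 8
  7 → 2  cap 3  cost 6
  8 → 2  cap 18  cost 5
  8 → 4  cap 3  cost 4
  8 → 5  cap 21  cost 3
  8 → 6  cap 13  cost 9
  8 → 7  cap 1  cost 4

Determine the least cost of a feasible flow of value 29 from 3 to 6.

shortest-cost path #1: 3→0→6 push 5 @ unit cost 9 (adds 45)
shortest-cost path #2: 3→5→6 push 13 @ unit cost 12 (adds 156)
shortest-cost path #3: 3→4→6 push 11 @ unit cost 14 (adds 154)
total cost = 355

Minimum cost for 29 units: 355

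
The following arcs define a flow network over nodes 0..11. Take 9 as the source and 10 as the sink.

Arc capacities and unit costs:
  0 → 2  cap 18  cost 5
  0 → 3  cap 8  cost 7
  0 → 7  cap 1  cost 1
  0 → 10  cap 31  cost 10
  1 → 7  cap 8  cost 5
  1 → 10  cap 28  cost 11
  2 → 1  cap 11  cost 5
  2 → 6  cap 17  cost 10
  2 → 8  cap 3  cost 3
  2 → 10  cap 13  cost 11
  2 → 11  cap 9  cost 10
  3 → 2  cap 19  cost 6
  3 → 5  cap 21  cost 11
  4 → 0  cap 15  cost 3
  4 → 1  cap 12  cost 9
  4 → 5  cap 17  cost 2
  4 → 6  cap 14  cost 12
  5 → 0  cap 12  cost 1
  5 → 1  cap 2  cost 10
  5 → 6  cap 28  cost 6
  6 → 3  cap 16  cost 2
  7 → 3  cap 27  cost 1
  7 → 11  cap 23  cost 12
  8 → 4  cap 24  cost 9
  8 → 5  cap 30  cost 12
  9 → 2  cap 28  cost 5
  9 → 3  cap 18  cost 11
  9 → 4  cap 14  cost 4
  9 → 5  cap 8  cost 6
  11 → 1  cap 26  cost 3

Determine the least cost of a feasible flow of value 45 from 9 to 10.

Minimum cost for 45 units: 792

shortest-cost path #1: 9→2→10 push 13 @ unit cost 16 (adds 208)
shortest-cost path #2: 9→4→0→10 push 14 @ unit cost 17 (adds 238)
shortest-cost path #3: 9→5→0→10 push 8 @ unit cost 17 (adds 136)
shortest-cost path #4: 9→2→1→10 push 10 @ unit cost 21 (adds 210)
total cost = 792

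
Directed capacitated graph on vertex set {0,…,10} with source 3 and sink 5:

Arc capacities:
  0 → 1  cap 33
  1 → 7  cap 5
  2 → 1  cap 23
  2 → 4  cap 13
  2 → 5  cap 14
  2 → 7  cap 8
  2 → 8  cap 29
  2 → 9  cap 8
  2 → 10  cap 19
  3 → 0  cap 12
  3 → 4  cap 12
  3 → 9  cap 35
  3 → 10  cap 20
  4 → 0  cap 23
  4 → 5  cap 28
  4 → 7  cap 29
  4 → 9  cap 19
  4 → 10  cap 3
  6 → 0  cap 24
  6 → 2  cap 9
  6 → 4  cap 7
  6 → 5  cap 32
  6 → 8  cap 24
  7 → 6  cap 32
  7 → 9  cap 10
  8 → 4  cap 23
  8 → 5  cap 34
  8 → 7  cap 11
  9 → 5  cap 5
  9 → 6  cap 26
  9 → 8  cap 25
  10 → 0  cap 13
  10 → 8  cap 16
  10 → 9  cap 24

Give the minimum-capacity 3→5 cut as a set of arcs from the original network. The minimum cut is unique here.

augment #1: 3→4→5 push 12
augment #2: 3→9→5 push 5
augment #3: 3→9→6→5 push 26
augment #4: 3→9→8→5 push 4
augment #5: 3→10→8→5 push 16
augment #6: 3→10→9→8→5 push 4
augment #7: 3→0→1→7→6→5 push 5
max flow = 72; residual-reachable set from 3 gives S-side
cut edges (S→T): {(1,7), (3,4), (3,9), (3,10)} total cap 72

Min-cut arcs: {(1,7), (3,4), (3,9), (3,10)} (total capacity 72)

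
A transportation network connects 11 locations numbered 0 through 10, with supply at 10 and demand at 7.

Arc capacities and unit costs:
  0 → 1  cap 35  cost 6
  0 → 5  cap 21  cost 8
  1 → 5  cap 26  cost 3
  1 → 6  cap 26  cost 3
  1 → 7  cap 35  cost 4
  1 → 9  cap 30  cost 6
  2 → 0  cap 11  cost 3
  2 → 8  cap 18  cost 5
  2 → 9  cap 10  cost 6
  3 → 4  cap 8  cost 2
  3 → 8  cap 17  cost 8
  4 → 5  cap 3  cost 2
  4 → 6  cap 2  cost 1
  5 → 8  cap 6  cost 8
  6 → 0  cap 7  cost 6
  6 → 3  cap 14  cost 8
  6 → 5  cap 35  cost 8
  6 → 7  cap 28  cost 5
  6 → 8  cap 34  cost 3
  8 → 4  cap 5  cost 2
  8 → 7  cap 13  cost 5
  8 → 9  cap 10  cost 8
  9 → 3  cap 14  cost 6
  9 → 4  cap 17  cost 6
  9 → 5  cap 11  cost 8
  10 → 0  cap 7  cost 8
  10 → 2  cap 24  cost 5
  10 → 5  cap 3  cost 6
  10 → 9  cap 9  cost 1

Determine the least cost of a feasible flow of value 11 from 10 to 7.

shortest-cost path #1: 10→9→4→6→7 push 2 @ unit cost 13 (adds 26)
shortest-cost path #2: 10→2→8→7 push 9 @ unit cost 15 (adds 135)
total cost = 161

Minimum cost for 11 units: 161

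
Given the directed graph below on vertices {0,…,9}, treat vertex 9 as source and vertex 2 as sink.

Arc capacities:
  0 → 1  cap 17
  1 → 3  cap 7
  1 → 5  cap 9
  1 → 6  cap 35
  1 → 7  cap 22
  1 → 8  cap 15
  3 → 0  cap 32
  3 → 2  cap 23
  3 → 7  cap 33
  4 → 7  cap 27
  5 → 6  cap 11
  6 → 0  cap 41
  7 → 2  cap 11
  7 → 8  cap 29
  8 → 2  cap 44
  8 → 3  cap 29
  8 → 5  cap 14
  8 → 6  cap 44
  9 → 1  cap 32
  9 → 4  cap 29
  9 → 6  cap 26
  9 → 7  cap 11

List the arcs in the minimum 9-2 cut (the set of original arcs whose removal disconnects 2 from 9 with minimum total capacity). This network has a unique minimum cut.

augment #1: 9→7→2 push 11
augment #2: 9→1→3→2 push 7
augment #3: 9→1→8→2 push 15
augment #4: 9→1→7→8→2 push 10
augment #5: 9→4→7→8→2 push 19
max flow = 62; residual-reachable set from 9 gives S-side
cut edges (S→T): {(1,3), (1,8), (7,2), (7,8)} total cap 62

Min-cut arcs: {(1,3), (1,8), (7,2), (7,8)} (total capacity 62)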